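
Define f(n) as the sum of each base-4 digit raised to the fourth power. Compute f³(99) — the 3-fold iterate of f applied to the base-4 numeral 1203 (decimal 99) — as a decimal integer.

17

99 = (1,2,0,3)_4 → 1⁴ + 2⁴ + 0⁴ + 3⁴ = 1 + 16 + 0 + 81 = 98
98 = (1,2,0,2)_4 → 1⁴ + 2⁴ + 0⁴ + 2⁴ = 1 + 16 + 0 + 16 = 33
33 = (2,0,1)_4 → 2⁴ + 0⁴ + 1⁴ = 16 + 0 + 1 = 17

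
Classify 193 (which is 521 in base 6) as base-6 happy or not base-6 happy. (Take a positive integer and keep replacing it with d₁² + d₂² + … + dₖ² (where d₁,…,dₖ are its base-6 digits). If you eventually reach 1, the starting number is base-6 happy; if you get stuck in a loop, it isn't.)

not base-6 happy

193 = (5,2,1)_6 → 5² + 2² + 1² = 25 + 4 + 1 = 30
30 = (5,0)_6 → 5² + 0² = 25 + 0 = 25
25 = (4,1)_6 → 4² + 1² = 16 + 1 = 17
17 = (2,5)_6 → 2² + 5² = 4 + 25 = 29
29 = (4,5)_6 → 4² + 5² = 16 + 25 = 41
41 = (1,0,5)_6 → 1² + 0² + 5² = 1 + 0 + 25 = 26
26 = (4,2)_6 → 4² + 2² = 16 + 4 = 20
20 = (3,2)_6 → 3² + 2² = 9 + 4 = 13
13 = (2,1)_6 → 2² + 1² = 4 + 1 = 5
5 = (5)_6 → 5² = 25  — 25 already seen; the sequence cycles without reaching 1.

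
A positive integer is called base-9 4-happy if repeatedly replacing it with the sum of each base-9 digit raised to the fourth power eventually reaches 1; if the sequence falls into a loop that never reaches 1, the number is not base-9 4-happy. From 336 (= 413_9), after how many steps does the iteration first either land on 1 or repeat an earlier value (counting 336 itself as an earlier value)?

336 = (4,1,3)_9 → 4⁴ + 1⁴ + 3⁴ = 256 + 1 + 81 = 338
338 = (4,1,5)_9 → 4⁴ + 1⁴ + 5⁴ = 256 + 1 + 625 = 882
882 = (1,1,8,0)_9 → 1⁴ + 1⁴ + 8⁴ + 0⁴ = 1 + 1 + 4096 + 0 = 4098
4098 = (5,5,5,3)_9 → 5⁴ + 5⁴ + 5⁴ + 3⁴ = 625 + 625 + 625 + 81 = 1956
1956 = (2,6,1,3)_9 → 2⁴ + 6⁴ + 1⁴ + 3⁴ = 16 + 1296 + 1 + 81 = 1394
1394 = (1,8,1,8)_9 → 1⁴ + 8⁴ + 1⁴ + 8⁴ = 1 + 4096 + 1 + 4096 = 8194
8194 = (1,2,2,1,4)_9 → 1⁴ + 2⁴ + 2⁴ + 1⁴ + 4⁴ = 1 + 16 + 16 + 1 + 256 = 290
290 = (3,5,2)_9 → 3⁴ + 5⁴ + 2⁴ = 81 + 625 + 16 = 722
722 = (8,8,2)_9 → 8⁴ + 8⁴ + 2⁴ = 4096 + 4096 + 16 = 8208
8208 = (1,2,2,3,0)_9 → 1⁴ + 2⁴ + 2⁴ + 3⁴ + 0⁴ = 1 + 16 + 16 + 81 + 0 = 114
114 = (1,3,6)_9 → 1⁴ + 3⁴ + 6⁴ = 1 + 81 + 1296 = 1378
1378 = (1,8,0,1)_9 → 1⁴ + 8⁴ + 0⁴ + 1⁴ = 1 + 4096 + 0 + 1 = 4098  — 4098 repeats.
That took 12 steps.

12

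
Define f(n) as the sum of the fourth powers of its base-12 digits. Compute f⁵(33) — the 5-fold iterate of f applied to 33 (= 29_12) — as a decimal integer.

4979

33 = (2,9)_12 → 2⁴ + 9⁴ = 16 + 6561 = 6577
6577 = (3,9,8,1)_12 → 3⁴ + 9⁴ + 8⁴ + 1⁴ = 81 + 6561 + 4096 + 1 = 10739
10739 = (6,2,6,11)_12 → 6⁴ + 2⁴ + 6⁴ + 11⁴ = 1296 + 16 + 1296 + 14641 = 17249
17249 = (9,11,9,5)_12 → 9⁴ + 11⁴ + 9⁴ + 5⁴ = 6561 + 14641 + 6561 + 625 = 28388
28388 = (1,4,5,1,8)_12 → 1⁴ + 4⁴ + 5⁴ + 1⁴ + 8⁴ = 1 + 256 + 625 + 1 + 4096 = 4979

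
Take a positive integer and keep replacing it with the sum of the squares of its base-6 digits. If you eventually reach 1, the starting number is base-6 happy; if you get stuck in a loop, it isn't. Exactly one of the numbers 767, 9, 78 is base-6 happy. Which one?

767: 767 → 44 → 6 → 1  — reaches 1 (base-6 happy)
9: 9 → 10 → 17 → 29 → 41 → 26 → 20 → 13 → 5 → 25 → 17  — repeats 17 (not base-6 happy)
78: 78 → 5 → 25 → 17 → 29 → 41 → 26 → 20 → 13 → 5  — repeats 5 (not base-6 happy)

767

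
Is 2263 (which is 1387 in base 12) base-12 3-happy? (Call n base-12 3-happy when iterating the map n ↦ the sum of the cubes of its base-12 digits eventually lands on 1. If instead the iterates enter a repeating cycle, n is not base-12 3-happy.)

not base-12 3-happy

2263 = (1,3,8,7)_12 → 1³ + 3³ + 8³ + 7³ = 1 + 27 + 512 + 343 = 883
883 = (6,1,7)_12 → 6³ + 1³ + 7³ = 216 + 1 + 343 = 560
560 = (3,10,8)_12 → 3³ + 10³ + 8³ = 27 + 1000 + 512 = 1539
1539 = (10,8,3)_12 → 10³ + 8³ + 3³ = 1000 + 512 + 27 = 1539  — 1539 already seen; the sequence cycles without reaching 1.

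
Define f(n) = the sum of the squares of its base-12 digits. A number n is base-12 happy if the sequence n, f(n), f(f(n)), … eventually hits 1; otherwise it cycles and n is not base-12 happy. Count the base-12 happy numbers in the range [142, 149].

1

142: 142 → 221 → 62 → 29 → 29  — not base-12 happy
143: 143 → 242 → 69 → 106 → 164 → 66 → 61 → 26 → 8 → 64 → 41 → 34 → 104 → 128 → 164  — not base-12 happy
144: 144 → 1  — base-12 happy
145: 145 → 2 → 4 → 16 → 17 → 26 → 8 → 64 → 41 → 34 → 104 → 128 → 164 → 66 → 61 → 26  — not base-12 happy
146: 146 → 5 → 25 → 5  — not base-12 happy
147: 147 → 10 → 100 → 80 → 100  — not base-12 happy
148: 148 → 17 → 26 → 8 → 64 → 41 → 34 → 104 → 128 → 164 → 66 → 61 → 26  — not base-12 happy
149: 149 → 26 → 8 → 64 → 41 → 34 → 104 → 128 → 164 → 66 → 61 → 26  — not base-12 happy
base-12 happy: 144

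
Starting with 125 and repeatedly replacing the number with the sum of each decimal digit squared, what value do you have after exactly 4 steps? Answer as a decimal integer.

65

125 → 1² + 2² + 5² = 30
30 → 3² + 0² = 9
9 → 9² = 81
81 → 8² + 1² = 65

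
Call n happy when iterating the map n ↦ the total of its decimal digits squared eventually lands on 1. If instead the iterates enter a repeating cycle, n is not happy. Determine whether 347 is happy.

347 → 3² + 4² + 7² = 74
74 → 7² + 4² = 65
65 → 6² + 5² = 61
61 → 6² + 1² = 37
37 → 3² + 7² = 58
58 → 5² + 8² = 89
89 → 8² + 9² = 145
145 → 1² + 4² + 5² = 42
42 → 4² + 2² = 20
20 → 2² + 0² = 4
4 → 4² = 16
16 → 1² + 6² = 37  — 37 already seen; the sequence cycles without reaching 1.

not happy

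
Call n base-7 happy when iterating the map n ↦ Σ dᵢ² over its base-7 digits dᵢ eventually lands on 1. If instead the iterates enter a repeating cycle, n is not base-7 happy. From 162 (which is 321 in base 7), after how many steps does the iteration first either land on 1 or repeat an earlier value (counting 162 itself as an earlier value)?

6

162 = (3,2,1)_7 → 3² + 2² + 1² = 9 + 4 + 1 = 14
14 = (2,0)_7 → 2² + 0² = 4 + 0 = 4
4 = (4)_7 → 4² = 16
16 = (2,2)_7 → 2² + 2² = 4 + 4 = 8
8 = (1,1)_7 → 1² + 1² = 1 + 1 = 2
2 = (2)_7 → 2² = 4  — 4 repeats.
That took 6 steps.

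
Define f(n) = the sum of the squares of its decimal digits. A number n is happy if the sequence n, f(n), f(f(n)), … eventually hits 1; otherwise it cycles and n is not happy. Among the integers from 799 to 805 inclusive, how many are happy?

799: 799 → 211 → 6 → 36 → 45 → 41 → 17 → 50 → 25 → 29 → 85 → 89 → 145 → 42 → 20 → 4 → 16 → 37 → 58 → 89  — not happy
800: 800 → 64 → 52 → 29 → 85 → 89 → 145 → 42 → 20 → 4 → 16 → 37 → 58 → 89  — not happy
801: 801 → 65 → 61 → 37 → 58 → 89 → 145 → 42 → 20 → 4 → 16 → 37  — not happy
802: 802 → 68 → 100 → 1  — happy
803: 803 → 73 → 58 → 89 → 145 → 42 → 20 → 4 → 16 → 37 → 58  — not happy
804: 804 → 80 → 64 → 52 → 29 → 85 → 89 → 145 → 42 → 20 → 4 → 16 → 37 → 58 → 89  — not happy
805: 805 → 89 → 145 → 42 → 20 → 4 → 16 → 37 → 58 → 89  — not happy
happy: 802

1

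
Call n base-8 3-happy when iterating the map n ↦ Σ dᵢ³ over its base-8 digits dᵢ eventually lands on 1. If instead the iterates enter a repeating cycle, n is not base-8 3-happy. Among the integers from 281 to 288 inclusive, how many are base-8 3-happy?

1

281: 281 → 92 → 92  (repeats 92)
282: 282 → 99 → 92 → 92  (repeats 92)
283: 283 → 118 → 433 → 433  (repeats 433)
284: 284 → 155 → 62 → 559 → 469 → 476 → 434 → 440 → 559  (repeats 559)
285: 285 → 216 → 54 → 432 → 432  (repeats 432)
286: 286 → 307 → 307  (repeats 307)
287: 287 → 434 → 440 → 559 → 469 → 476 → 434  (repeats 434)
288: 288 → 128 → 8 → 1  (reaches 1)
base-8 3-happy: 288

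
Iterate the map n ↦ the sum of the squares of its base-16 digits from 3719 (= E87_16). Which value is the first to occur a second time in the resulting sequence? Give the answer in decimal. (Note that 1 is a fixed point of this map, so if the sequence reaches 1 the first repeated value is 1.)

13

3719 = (14,8,7)_16 → 14² + 8² + 7² = 309
309 = (1,3,5)_16 → 1² + 3² + 5² = 35
35 = (2,3)_16 → 2² + 3² = 13
13 = (13)_16 → 13² = 169
169 = (10,9)_16 → 10² + 9² = 181
181 = (11,5)_16 → 11² + 5² = 146
146 = (9,2)_16 → 9² + 2² = 85
85 = (5,5)_16 → 5² + 5² = 50
50 = (3,2)_16 → 3² + 2² = 13  — 13 already appeared earlier.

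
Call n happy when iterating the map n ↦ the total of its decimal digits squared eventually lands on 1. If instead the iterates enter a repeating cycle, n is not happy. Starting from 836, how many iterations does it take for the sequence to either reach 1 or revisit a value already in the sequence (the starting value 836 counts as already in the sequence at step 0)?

836 → 8² + 3² + 6² = 64 + 9 + 36 = 109
109 → 1² + 0² + 9² = 1 + 0 + 81 = 82
82 → 8² + 2² = 64 + 4 = 68
68 → 6² + 8² = 36 + 64 = 100
100 → 1² + 0² + 0² = 1 + 0 + 0 = 1  — reached 1.
That took 5 steps.

5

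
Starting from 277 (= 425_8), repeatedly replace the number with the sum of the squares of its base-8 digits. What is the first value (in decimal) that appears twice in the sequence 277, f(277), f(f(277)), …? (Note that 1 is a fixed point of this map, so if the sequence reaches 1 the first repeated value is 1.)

277 = (4,2,5)_8 → 4² + 2² + 5² = 16 + 4 + 25 = 45
45 = (5,5)_8 → 5² + 5² = 25 + 25 = 50
50 = (6,2)_8 → 6² + 2² = 36 + 4 = 40
40 = (5,0)_8 → 5² + 0² = 25 + 0 = 25
25 = (3,1)_8 → 3² + 1² = 9 + 1 = 10
10 = (1,2)_8 → 1² + 2² = 1 + 4 = 5
5 = (5)_8 → 5² = 25  — 25 already appeared earlier.

25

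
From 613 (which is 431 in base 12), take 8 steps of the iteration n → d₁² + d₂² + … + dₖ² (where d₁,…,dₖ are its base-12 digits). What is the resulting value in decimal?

164

613 = (4,3,1)_12 → 4² + 3² + 1² = 26
26 = (2,2)_12 → 2² + 2² = 8
8 = (8)_12 → 8² = 64
64 = (5,4)_12 → 5² + 4² = 41
41 = (3,5)_12 → 3² + 5² = 34
34 = (2,10)_12 → 2² + 10² = 104
104 = (8,8)_12 → 8² + 8² = 128
128 = (10,8)_12 → 10² + 8² = 164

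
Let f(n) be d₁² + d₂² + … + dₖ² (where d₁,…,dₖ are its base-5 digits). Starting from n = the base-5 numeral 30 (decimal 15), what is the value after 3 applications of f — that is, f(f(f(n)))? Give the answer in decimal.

13

15 = (3,0)_5 → 9
9 = (1,4)_5 → 17
17 = (3,2)_5 → 13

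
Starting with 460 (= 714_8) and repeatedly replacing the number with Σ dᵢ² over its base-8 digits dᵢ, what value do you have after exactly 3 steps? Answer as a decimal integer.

460 = (7,1,4)_8 → 66
66 = (1,0,2)_8 → 5
5 = (5)_8 → 25

25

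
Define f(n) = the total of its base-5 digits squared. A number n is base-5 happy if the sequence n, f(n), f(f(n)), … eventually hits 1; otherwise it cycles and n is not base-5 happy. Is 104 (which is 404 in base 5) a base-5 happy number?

not base-5 happy

104 = (4,0,4)_5 → 32
32 = (1,1,2)_5 → 6
6 = (1,1)_5 → 2
2 = (2)_5 → 4
4 = (4)_5 → 16
16 = (3,1)_5 → 10
10 = (2,0)_5 → 4  — 4 already seen; the sequence cycles without reaching 1.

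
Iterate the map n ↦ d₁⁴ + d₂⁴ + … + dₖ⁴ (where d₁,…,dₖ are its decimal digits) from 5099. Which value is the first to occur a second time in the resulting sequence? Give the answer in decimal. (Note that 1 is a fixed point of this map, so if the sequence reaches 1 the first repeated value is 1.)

8208

5099 → 13747
13747 → 5140
5140 → 882
882 → 8208
8208 → 8208  — 8208 already appeared earlier.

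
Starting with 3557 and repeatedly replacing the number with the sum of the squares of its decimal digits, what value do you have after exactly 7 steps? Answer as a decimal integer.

145

3557 → 3² + 5² + 5² + 7² = 108
108 → 1² + 0² + 8² = 65
65 → 6² + 5² = 61
61 → 6² + 1² = 37
37 → 3² + 7² = 58
58 → 5² + 8² = 89
89 → 8² + 9² = 145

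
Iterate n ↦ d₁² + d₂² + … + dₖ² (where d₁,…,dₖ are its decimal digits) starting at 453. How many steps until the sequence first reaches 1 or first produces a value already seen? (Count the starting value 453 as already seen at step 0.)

453 → 4² + 5² + 3² = 16 + 25 + 9 = 50
50 → 5² + 0² = 25 + 0 = 25
25 → 2² + 5² = 4 + 25 = 29
29 → 2² + 9² = 4 + 81 = 85
85 → 8² + 5² = 64 + 25 = 89
89 → 8² + 9² = 64 + 81 = 145
145 → 1² + 4² + 5² = 1 + 16 + 25 = 42
42 → 4² + 2² = 16 + 4 = 20
20 → 2² + 0² = 4 + 0 = 4
4 → 4² = 16
16 → 1² + 6² = 1 + 36 = 37
37 → 3² + 7² = 9 + 49 = 58
58 → 5² + 8² = 25 + 64 = 89  — 89 repeats.
That took 13 steps.

13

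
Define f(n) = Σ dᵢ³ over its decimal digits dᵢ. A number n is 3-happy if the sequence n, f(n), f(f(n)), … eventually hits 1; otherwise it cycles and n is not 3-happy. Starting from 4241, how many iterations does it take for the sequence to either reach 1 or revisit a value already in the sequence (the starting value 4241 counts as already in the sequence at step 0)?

4241 → 4³ + 2³ + 4³ + 1³ = 64 + 8 + 64 + 1 = 137
137 → 1³ + 3³ + 7³ = 1 + 27 + 343 = 371
371 → 3³ + 7³ + 1³ = 27 + 343 + 1 = 371  — 371 repeats.
That took 3 steps.

3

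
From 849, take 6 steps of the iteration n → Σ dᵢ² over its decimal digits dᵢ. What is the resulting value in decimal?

145

849 → 8² + 4² + 9² = 64 + 16 + 81 = 161
161 → 1² + 6² + 1² = 1 + 36 + 1 = 38
38 → 3² + 8² = 9 + 64 = 73
73 → 7² + 3² = 49 + 9 = 58
58 → 5² + 8² = 25 + 64 = 89
89 → 8² + 9² = 64 + 81 = 145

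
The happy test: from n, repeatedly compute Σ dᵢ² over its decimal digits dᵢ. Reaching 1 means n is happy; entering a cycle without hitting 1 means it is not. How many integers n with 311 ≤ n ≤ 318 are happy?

311: 311 → 11 → 2 → 4 → 16 → 37 → 58 → 89 → 145 → 42 → 20 → 4  — not happy
312: 312 → 14 → 17 → 50 → 25 → 29 → 85 → 89 → 145 → 42 → 20 → 4 → 16 → 37 → 58 → 89  — not happy
313: 313 → 19 → 82 → 68 → 100 → 1  — happy
314: 314 → 26 → 40 → 16 → 37 → 58 → 89 → 145 → 42 → 20 → 4 → 16  — not happy
315: 315 → 35 → 34 → 25 → 29 → 85 → 89 → 145 → 42 → 20 → 4 → 16 → 37 → 58 → 89  — not happy
316: 316 → 46 → 52 → 29 → 85 → 89 → 145 → 42 → 20 → 4 → 16 → 37 → 58 → 89  — not happy
317: 317 → 59 → 106 → 37 → 58 → 89 → 145 → 42 → 20 → 4 → 16 → 37  — not happy
318: 318 → 74 → 65 → 61 → 37 → 58 → 89 → 145 → 42 → 20 → 4 → 16 → 37  — not happy
happy: 313

1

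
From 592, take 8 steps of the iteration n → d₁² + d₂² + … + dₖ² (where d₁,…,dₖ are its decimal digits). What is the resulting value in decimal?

145

592 → 5² + 9² + 2² = 25 + 81 + 4 = 110
110 → 1² + 1² + 0² = 1 + 1 + 0 = 2
2 → 2² = 4
4 → 4² = 16
16 → 1² + 6² = 1 + 36 = 37
37 → 3² + 7² = 9 + 49 = 58
58 → 5² + 8² = 25 + 64 = 89
89 → 8² + 9² = 64 + 81 = 145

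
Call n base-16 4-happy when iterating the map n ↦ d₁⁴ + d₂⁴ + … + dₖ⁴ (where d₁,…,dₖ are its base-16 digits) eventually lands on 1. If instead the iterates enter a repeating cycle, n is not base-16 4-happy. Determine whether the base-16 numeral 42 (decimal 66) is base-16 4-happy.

base-16 4-happy

66 = (4,2)_16 → 4⁴ + 2⁴ = 256 + 16 = 272
272 = (1,1,0)_16 → 1⁴ + 1⁴ + 0⁴ = 1 + 1 + 0 = 2
2 = (2)_16 → 2⁴ = 16
16 = (1,0)_16 → 1⁴ + 0⁴ = 1 + 0 = 1  — reached 1.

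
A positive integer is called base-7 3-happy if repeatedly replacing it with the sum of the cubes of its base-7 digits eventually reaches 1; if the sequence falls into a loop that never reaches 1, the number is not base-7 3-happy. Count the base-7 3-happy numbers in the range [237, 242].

237: 237 → 405 → 219 → 99 → 9 → 9  — not base-7 3-happy
238: 238 → 280 → 250 → 250  — not base-7 3-happy
239: 239 → 281 → 251 → 341 → 557 → 137 → 197 → 65 → 17 → 35 → 125 → 251  — not base-7 3-happy
240: 240 → 288 → 342 → 648 → 282 → 258 → 342  — not base-7 3-happy
241: 241 → 307 → 433 → 343 → 1  — base-7 3-happy
242: 242 → 344 → 2 → 8 → 2  — not base-7 3-happy
base-7 3-happy: 241

1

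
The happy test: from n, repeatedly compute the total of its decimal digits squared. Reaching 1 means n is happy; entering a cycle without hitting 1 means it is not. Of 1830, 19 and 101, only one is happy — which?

1830: 1830 → 74 → 65 → 61 → 37 → 58 → 89 → 145 → 42 → 20 → 4 → 16 → 37  — repeats 37 (not happy)
19: 19 → 82 → 68 → 100 → 1  — reaches 1 (happy)
101: 101 → 2 → 4 → 16 → 37 → 58 → 89 → 145 → 42 → 20 → 4  — repeats 4 (not happy)

19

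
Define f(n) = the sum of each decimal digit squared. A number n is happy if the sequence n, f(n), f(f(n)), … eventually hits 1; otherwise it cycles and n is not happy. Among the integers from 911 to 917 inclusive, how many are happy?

911: 911 → 83 → 73 → 58 → 89 → 145 → 42 → 20 → 4 → 16 → 37 → 58  — not happy
912: 912 → 86 → 100 → 1  — happy
913: 913 → 91 → 82 → 68 → 100 → 1  — happy
914: 914 → 98 → 145 → 42 → 20 → 4 → 16 → 37 → 58 → 89 → 145  — not happy
915: 915 → 107 → 50 → 25 → 29 → 85 → 89 → 145 → 42 → 20 → 4 → 16 → 37 → 58 → 89  — not happy
916: 916 → 118 → 66 → 72 → 53 → 34 → 25 → 29 → 85 → 89 → 145 → 42 → 20 → 4 → 16 → 37 → 58 → 89  — not happy
917: 917 → 131 → 11 → 2 → 4 → 16 → 37 → 58 → 89 → 145 → 42 → 20 → 4  — not happy
happy: 912, 913

2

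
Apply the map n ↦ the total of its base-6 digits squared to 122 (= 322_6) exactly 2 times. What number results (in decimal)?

122 = (3,2,2)_6 → 3² + 2² + 2² = 17
17 = (2,5)_6 → 2² + 5² = 29

29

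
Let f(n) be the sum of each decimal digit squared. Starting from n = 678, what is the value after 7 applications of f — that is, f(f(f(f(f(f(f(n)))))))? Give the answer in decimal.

678 → 149
149 → 98
98 → 145
145 → 42
42 → 20
20 → 4
4 → 16

16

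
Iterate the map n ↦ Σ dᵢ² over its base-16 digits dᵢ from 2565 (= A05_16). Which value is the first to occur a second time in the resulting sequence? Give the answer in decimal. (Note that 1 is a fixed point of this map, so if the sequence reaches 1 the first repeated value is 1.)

2565 = (10,0,5)_16 → 10² + 0² + 5² = 100 + 0 + 25 = 125
125 = (7,13)_16 → 7² + 13² = 49 + 169 = 218
218 = (13,10)_16 → 13² + 10² = 169 + 100 = 269
269 = (1,0,13)_16 → 1² + 0² + 13² = 1 + 0 + 169 = 170
170 = (10,10)_16 → 10² + 10² = 100 + 100 = 200
200 = (12,8)_16 → 12² + 8² = 144 + 64 = 208
208 = (13,0)_16 → 13² + 0² = 169 + 0 = 169
169 = (10,9)_16 → 10² + 9² = 100 + 81 = 181
181 = (11,5)_16 → 11² + 5² = 121 + 25 = 146
146 = (9,2)_16 → 9² + 2² = 81 + 4 = 85
85 = (5,5)_16 → 5² + 5² = 25 + 25 = 50
50 = (3,2)_16 → 3² + 2² = 9 + 4 = 13
13 = (13)_16 → 13² = 169  — 169 already appeared earlier.

169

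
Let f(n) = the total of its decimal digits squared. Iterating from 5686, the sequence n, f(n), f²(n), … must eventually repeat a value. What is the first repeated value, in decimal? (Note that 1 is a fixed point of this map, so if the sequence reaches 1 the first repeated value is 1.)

5686 → 5² + 6² + 8² + 6² = 161
161 → 1² + 6² + 1² = 38
38 → 3² + 8² = 73
73 → 7² + 3² = 58
58 → 5² + 8² = 89
89 → 8² + 9² = 145
145 → 1² + 4² + 5² = 42
42 → 4² + 2² = 20
20 → 2² + 0² = 4
4 → 4² = 16
16 → 1² + 6² = 37
37 → 3² + 7² = 58  — 58 already appeared earlier.

58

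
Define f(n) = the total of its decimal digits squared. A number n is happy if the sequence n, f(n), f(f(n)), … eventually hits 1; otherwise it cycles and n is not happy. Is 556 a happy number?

556 → 5² + 5² + 6² = 86
86 → 8² + 6² = 100
100 → 1² + 0² + 0² = 1  — reached 1.

happy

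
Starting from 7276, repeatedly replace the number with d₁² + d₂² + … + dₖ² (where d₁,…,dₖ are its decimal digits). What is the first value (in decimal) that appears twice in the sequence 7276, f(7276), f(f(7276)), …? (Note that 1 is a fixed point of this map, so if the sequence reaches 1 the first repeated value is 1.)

37

7276 → 7² + 2² + 7² + 6² = 49 + 4 + 49 + 36 = 138
138 → 1² + 3² + 8² = 1 + 9 + 64 = 74
74 → 7² + 4² = 49 + 16 = 65
65 → 6² + 5² = 36 + 25 = 61
61 → 6² + 1² = 36 + 1 = 37
37 → 3² + 7² = 9 + 49 = 58
58 → 5² + 8² = 25 + 64 = 89
89 → 8² + 9² = 64 + 81 = 145
145 → 1² + 4² + 5² = 1 + 16 + 25 = 42
42 → 4² + 2² = 16 + 4 = 20
20 → 2² + 0² = 4 + 0 = 4
4 → 4² = 16
16 → 1² + 6² = 1 + 36 = 37  — 37 already appeared earlier.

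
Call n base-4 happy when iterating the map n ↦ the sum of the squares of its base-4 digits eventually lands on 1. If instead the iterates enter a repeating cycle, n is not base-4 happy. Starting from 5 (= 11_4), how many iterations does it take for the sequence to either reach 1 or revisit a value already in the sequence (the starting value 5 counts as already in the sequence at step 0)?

5 = (1,1)_4 → 1² + 1² = 2
2 = (2)_4 → 2² = 4
4 = (1,0)_4 → 1² + 0² = 1  — reached 1.
That took 3 steps.

3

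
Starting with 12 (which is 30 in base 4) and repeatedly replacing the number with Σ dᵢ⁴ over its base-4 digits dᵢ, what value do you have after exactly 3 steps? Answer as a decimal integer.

12 = (3,0)_4 → 3⁴ + 0⁴ = 81
81 = (1,1,0,1)_4 → 1⁴ + 1⁴ + 0⁴ + 1⁴ = 3
3 = (3)_4 → 3⁴ = 81

81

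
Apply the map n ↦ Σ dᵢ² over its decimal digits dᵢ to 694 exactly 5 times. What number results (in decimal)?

694 → 133
133 → 19
19 → 82
82 → 68
68 → 100

100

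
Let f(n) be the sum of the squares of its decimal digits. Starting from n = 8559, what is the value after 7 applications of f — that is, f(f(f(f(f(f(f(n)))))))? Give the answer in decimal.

8559 → 8² + 5² + 5² + 9² = 64 + 25 + 25 + 81 = 195
195 → 1² + 9² + 5² = 1 + 81 + 25 = 107
107 → 1² + 0² + 7² = 1 + 0 + 49 = 50
50 → 5² + 0² = 25 + 0 = 25
25 → 2² + 5² = 4 + 25 = 29
29 → 2² + 9² = 4 + 81 = 85
85 → 8² + 5² = 64 + 25 = 89

89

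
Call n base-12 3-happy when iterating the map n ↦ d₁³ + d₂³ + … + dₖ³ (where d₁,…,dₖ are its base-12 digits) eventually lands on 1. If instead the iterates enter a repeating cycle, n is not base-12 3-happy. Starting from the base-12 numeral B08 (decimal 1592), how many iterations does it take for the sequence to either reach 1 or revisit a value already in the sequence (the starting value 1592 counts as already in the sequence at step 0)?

1592 = (11,0,8)_12 → 11³ + 0³ + 8³ = 1843
1843 = (1,0,9,7)_12 → 1³ + 0³ + 9³ + 7³ = 1073
1073 = (7,5,5)_12 → 7³ + 5³ + 5³ = 593
593 = (4,1,5)_12 → 4³ + 1³ + 5³ = 190
190 = (1,3,10)_12 → 1³ + 3³ + 10³ = 1028
1028 = (7,1,8)_12 → 7³ + 1³ + 8³ = 856
856 = (5,11,4)_12 → 5³ + 11³ + 4³ = 1520
1520 = (10,6,8)_12 → 10³ + 6³ + 8³ = 1728
1728 = (1,0,0,0)_12 → 1³ + 0³ + 0³ + 0³ = 1  — reached 1.
That took 9 steps.

9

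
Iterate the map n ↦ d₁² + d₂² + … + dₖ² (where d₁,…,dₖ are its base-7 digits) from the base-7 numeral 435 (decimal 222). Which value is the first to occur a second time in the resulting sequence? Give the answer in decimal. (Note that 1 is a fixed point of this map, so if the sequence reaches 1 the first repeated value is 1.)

222 = (4,3,5)_7 → 50
50 = (1,0,1)_7 → 2
2 = (2)_7 → 4
4 = (4)_7 → 16
16 = (2,2)_7 → 8
8 = (1,1)_7 → 2  — 2 already appeared earlier.

2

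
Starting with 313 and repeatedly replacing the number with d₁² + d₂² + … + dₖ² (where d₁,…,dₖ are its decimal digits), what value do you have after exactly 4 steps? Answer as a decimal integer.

100

313 → 19
19 → 82
82 → 68
68 → 100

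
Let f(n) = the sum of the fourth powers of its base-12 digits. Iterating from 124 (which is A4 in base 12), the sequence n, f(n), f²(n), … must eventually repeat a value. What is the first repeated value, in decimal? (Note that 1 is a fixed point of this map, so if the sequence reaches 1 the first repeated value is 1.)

124 = (10,4)_12 → 10256
10256 = (5,11,2,8)_12 → 19378
19378 = (11,2,6,10)_12 → 25953
25953 = (1,3,0,2,9)_12 → 6659
6659 = (3,10,2,11)_12 → 24738
24738 = (1,2,3,9,6)_12 → 7955
7955 = (4,7,2,11)_12 → 17314
17314 = (10,0,2,10)_12 → 20016
20016 = (11,7,0,0)_12 → 17042
17042 = (9,10,4,2)_12 → 16833
16833 = (9,8,10,9)_12 → 27218
27218 = (1,3,9,0,2)_12 → 6659  — 6659 already appeared earlier.

6659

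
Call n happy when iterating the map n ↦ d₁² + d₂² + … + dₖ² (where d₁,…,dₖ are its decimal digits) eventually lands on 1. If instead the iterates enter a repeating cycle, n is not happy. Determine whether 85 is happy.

85 → 8² + 5² = 89
89 → 8² + 9² = 145
145 → 1² + 4² + 5² = 42
42 → 4² + 2² = 20
20 → 2² + 0² = 4
4 → 4² = 16
16 → 1² + 6² = 37
37 → 3² + 7² = 58
58 → 5² + 8² = 89  — 89 already seen; the sequence cycles without reaching 1.

not happy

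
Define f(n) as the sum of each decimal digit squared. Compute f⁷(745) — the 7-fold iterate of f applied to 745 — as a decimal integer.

745 → 7² + 4² + 5² = 49 + 16 + 25 = 90
90 → 9² + 0² = 81 + 0 = 81
81 → 8² + 1² = 64 + 1 = 65
65 → 6² + 5² = 36 + 25 = 61
61 → 6² + 1² = 36 + 1 = 37
37 → 3² + 7² = 9 + 49 = 58
58 → 5² + 8² = 25 + 64 = 89

89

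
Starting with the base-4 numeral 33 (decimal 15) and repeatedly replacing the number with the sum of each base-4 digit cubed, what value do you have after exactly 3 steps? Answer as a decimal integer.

9

15 = (3,3)_4 → 54
54 = (3,1,2)_4 → 36
36 = (2,1,0)_4 → 9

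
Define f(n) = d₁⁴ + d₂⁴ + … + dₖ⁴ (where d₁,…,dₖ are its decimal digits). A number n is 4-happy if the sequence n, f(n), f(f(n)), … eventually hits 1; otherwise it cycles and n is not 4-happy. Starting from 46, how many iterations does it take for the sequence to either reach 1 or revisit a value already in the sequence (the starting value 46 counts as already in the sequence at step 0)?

46 → 4⁴ + 6⁴ = 1552
1552 → 1⁴ + 5⁴ + 5⁴ + 2⁴ = 1267
1267 → 1⁴ + 2⁴ + 6⁴ + 7⁴ = 3714
3714 → 3⁴ + 7⁴ + 1⁴ + 4⁴ = 2739
2739 → 2⁴ + 7⁴ + 3⁴ + 9⁴ = 9059
9059 → 9⁴ + 0⁴ + 5⁴ + 9⁴ = 13747
13747 → 1⁴ + 3⁴ + 7⁴ + 4⁴ + 7⁴ = 5140
5140 → 5⁴ + 1⁴ + 4⁴ + 0⁴ = 882
882 → 8⁴ + 8⁴ + 2⁴ = 8208
8208 → 8⁴ + 2⁴ + 0⁴ + 8⁴ = 8208  — 8208 repeats.
That took 10 steps.

10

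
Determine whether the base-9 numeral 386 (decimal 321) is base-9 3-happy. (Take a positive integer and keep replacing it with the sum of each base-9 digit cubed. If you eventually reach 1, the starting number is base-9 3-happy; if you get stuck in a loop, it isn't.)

321 = (3,8,6)_9 → 3³ + 8³ + 6³ = 27 + 512 + 216 = 755
755 = (1,0,2,8)_9 → 1³ + 0³ + 2³ + 8³ = 1 + 0 + 8 + 512 = 521
521 = (6,3,8)_9 → 6³ + 3³ + 8³ = 216 + 27 + 512 = 755  — 755 already seen; the sequence cycles without reaching 1.

not base-9 3-happy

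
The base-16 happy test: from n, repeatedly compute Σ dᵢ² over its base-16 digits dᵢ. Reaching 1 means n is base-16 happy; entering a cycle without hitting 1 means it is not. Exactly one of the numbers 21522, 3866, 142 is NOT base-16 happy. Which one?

21522: 21522 → 46 → 200 → 208 → 169 → 181 → 146 → 85 → 50 → 13 → 169  — repeats 169 (not base-16 happy)
3866: 3866 → 326 → 53 → 34 → 8 → 64 → 16 → 1  — reaches 1 (base-16 happy)
142: 142 → 260 → 17 → 2 → 4 → 16 → 1  — reaches 1 (base-16 happy)

21522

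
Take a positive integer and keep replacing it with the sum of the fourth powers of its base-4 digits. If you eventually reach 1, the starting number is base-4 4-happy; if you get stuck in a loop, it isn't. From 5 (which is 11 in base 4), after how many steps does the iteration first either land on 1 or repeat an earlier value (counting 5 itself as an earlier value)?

3

5 = (1,1)_4 → 1⁴ + 1⁴ = 2
2 = (2)_4 → 2⁴ = 16
16 = (1,0,0)_4 → 1⁴ + 0⁴ + 0⁴ = 1  — reached 1.
That took 3 steps.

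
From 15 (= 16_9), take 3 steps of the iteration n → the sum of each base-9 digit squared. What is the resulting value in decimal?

65

15 = (1,6)_9 → 37
37 = (4,1)_9 → 17
17 = (1,8)_9 → 65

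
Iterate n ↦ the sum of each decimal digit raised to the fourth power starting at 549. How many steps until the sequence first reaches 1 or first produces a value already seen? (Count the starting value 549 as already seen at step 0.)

549 → 5⁴ + 4⁴ + 9⁴ = 625 + 256 + 6561 = 7442
7442 → 7⁴ + 4⁴ + 4⁴ + 2⁴ = 2401 + 256 + 256 + 16 = 2929
2929 → 2⁴ + 9⁴ + 2⁴ + 9⁴ = 16 + 6561 + 16 + 6561 = 13154
13154 → 1⁴ + 3⁴ + 1⁴ + 5⁴ + 4⁴ = 1 + 81 + 1 + 625 + 256 = 964
964 → 9⁴ + 6⁴ + 4⁴ = 6561 + 1296 + 256 = 8113
8113 → 8⁴ + 1⁴ + 1⁴ + 3⁴ = 4096 + 1 + 1 + 81 = 4179
4179 → 4⁴ + 1⁴ + 7⁴ + 9⁴ = 256 + 1 + 2401 + 6561 = 9219
9219 → 9⁴ + 2⁴ + 1⁴ + 9⁴ = 6561 + 16 + 1 + 6561 = 13139
13139 → 1⁴ + 3⁴ + 1⁴ + 3⁴ + 9⁴ = 1 + 81 + 1 + 81 + 6561 = 6725
6725 → 6⁴ + 7⁴ + 2⁴ + 5⁴ = 1296 + 2401 + 16 + 625 = 4338
4338 → 4⁴ + 3⁴ + 3⁴ + 8⁴ = 256 + 81 + 81 + 4096 = 4514
4514 → 4⁴ + 5⁴ + 1⁴ + 4⁴ = 256 + 625 + 1 + 256 = 1138
1138 → 1⁴ + 1⁴ + 3⁴ + 8⁴ = 1 + 1 + 81 + 4096 = 4179  — 4179 repeats.
That took 13 steps.

13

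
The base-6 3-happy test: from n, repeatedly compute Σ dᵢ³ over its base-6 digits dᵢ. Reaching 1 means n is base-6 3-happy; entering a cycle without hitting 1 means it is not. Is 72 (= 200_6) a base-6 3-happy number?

not base-6 3-happy

72 = (2,0,0)_6 → 2³ + 0³ + 0³ = 8 + 0 + 0 = 8
8 = (1,2)_6 → 1³ + 2³ = 1 + 8 = 9
9 = (1,3)_6 → 1³ + 3³ = 1 + 27 = 28
28 = (4,4)_6 → 4³ + 4³ = 64 + 64 = 128
128 = (3,3,2)_6 → 3³ + 3³ + 2³ = 27 + 27 + 8 = 62
62 = (1,4,2)_6 → 1³ + 4³ + 2³ = 1 + 64 + 8 = 73
73 = (2,0,1)_6 → 2³ + 0³ + 1³ = 8 + 0 + 1 = 9  — 9 already seen; the sequence cycles without reaching 1.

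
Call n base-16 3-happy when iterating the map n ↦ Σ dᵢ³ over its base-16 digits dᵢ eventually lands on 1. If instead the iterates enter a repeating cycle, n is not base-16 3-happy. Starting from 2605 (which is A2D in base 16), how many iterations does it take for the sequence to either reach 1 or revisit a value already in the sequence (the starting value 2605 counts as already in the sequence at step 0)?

2605 = (10,2,13)_16 → 10³ + 2³ + 13³ = 3205
3205 = (12,8,5)_16 → 12³ + 8³ + 5³ = 2365
2365 = (9,3,13)_16 → 9³ + 3³ + 13³ = 2953
2953 = (11,8,9)_16 → 11³ + 8³ + 9³ = 2572
2572 = (10,0,12)_16 → 10³ + 0³ + 12³ = 2728
2728 = (10,10,8)_16 → 10³ + 10³ + 8³ = 2512
2512 = (9,13,0)_16 → 9³ + 13³ + 0³ = 2926
2926 = (11,6,14)_16 → 11³ + 6³ + 14³ = 4291
4291 = (1,0,12,3)_16 → 1³ + 0³ + 12³ + 3³ = 1756
1756 = (6,13,12)_16 → 6³ + 13³ + 12³ = 4141
4141 = (1,0,2,13)_16 → 1³ + 0³ + 2³ + 13³ = 2206
2206 = (8,9,14)_16 → 8³ + 9³ + 14³ = 3985
3985 = (15,9,1)_16 → 15³ + 9³ + 1³ = 4105
4105 = (1,0,0,9)_16 → 1³ + 0³ + 0³ + 9³ = 730
730 = (2,13,10)_16 → 2³ + 13³ + 10³ = 3205  — 3205 repeats.
That took 15 steps.

15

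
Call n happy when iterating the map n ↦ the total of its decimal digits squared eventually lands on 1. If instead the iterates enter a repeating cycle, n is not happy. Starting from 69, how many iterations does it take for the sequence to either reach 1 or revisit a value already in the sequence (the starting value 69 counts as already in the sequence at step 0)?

69 → 6² + 9² = 36 + 81 = 117
117 → 1² + 1² + 7² = 1 + 1 + 49 = 51
51 → 5² + 1² = 25 + 1 = 26
26 → 2² + 6² = 4 + 36 = 40
40 → 4² + 0² = 16 + 0 = 16
16 → 1² + 6² = 1 + 36 = 37
37 → 3² + 7² = 9 + 49 = 58
58 → 5² + 8² = 25 + 64 = 89
89 → 8² + 9² = 64 + 81 = 145
145 → 1² + 4² + 5² = 1 + 16 + 25 = 42
42 → 4² + 2² = 16 + 4 = 20
20 → 2² + 0² = 4 + 0 = 4
4 → 4² = 16  — 16 repeats.
That took 13 steps.

13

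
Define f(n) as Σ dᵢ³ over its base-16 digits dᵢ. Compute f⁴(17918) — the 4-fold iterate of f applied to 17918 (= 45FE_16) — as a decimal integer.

2087

17918 = (4,5,15,14)_16 → 4³ + 5³ + 15³ + 14³ = 6308
6308 = (1,8,10,4)_16 → 1³ + 8³ + 10³ + 4³ = 1577
1577 = (6,2,9)_16 → 6³ + 2³ + 9³ = 953
953 = (3,11,9)_16 → 3³ + 11³ + 9³ = 2087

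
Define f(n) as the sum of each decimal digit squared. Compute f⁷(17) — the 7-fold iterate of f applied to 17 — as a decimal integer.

17 → 1² + 7² = 50
50 → 5² + 0² = 25
25 → 2² + 5² = 29
29 → 2² + 9² = 85
85 → 8² + 5² = 89
89 → 8² + 9² = 145
145 → 1² + 4² + 5² = 42

42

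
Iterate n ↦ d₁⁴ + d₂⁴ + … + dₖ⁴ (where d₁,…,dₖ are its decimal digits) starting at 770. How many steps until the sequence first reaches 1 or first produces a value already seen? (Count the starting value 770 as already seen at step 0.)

770 → 7⁴ + 7⁴ + 0⁴ = 4802
4802 → 4⁴ + 8⁴ + 0⁴ + 2⁴ = 4368
4368 → 4⁴ + 3⁴ + 6⁴ + 8⁴ = 5729
5729 → 5⁴ + 7⁴ + 2⁴ + 9⁴ = 9603
9603 → 9⁴ + 6⁴ + 0⁴ + 3⁴ = 7938
7938 → 7⁴ + 9⁴ + 3⁴ + 8⁴ = 13139
13139 → 1⁴ + 3⁴ + 1⁴ + 3⁴ + 9⁴ = 6725
6725 → 6⁴ + 7⁴ + 2⁴ + 5⁴ = 4338
4338 → 4⁴ + 3⁴ + 3⁴ + 8⁴ = 4514
4514 → 4⁴ + 5⁴ + 1⁴ + 4⁴ = 1138
1138 → 1⁴ + 1⁴ + 3⁴ + 8⁴ = 4179
4179 → 4⁴ + 1⁴ + 7⁴ + 9⁴ = 9219
9219 → 9⁴ + 2⁴ + 1⁴ + 9⁴ = 13139  — 13139 repeats.
That took 13 steps.

13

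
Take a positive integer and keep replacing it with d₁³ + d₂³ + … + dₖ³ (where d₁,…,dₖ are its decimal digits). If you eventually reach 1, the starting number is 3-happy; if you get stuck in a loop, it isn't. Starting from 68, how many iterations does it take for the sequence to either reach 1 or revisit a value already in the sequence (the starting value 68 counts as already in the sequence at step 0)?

68 → 6³ + 8³ = 728
728 → 7³ + 2³ + 8³ = 863
863 → 8³ + 6³ + 3³ = 755
755 → 7³ + 5³ + 5³ = 593
593 → 5³ + 9³ + 3³ = 881
881 → 8³ + 8³ + 1³ = 1025
1025 → 1³ + 0³ + 2³ + 5³ = 134
134 → 1³ + 3³ + 4³ = 92
92 → 9³ + 2³ = 737
737 → 7³ + 3³ + 7³ = 713
713 → 7³ + 1³ + 3³ = 371
371 → 3³ + 7³ + 1³ = 371  — 371 repeats.
That took 12 steps.

12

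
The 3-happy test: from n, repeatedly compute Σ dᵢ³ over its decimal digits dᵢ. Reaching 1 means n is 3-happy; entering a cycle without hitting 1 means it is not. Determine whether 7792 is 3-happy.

7792 → 7³ + 7³ + 9³ + 2³ = 343 + 343 + 729 + 8 = 1423
1423 → 1³ + 4³ + 2³ + 3³ = 1 + 64 + 8 + 27 = 100
100 → 1³ + 0³ + 0³ = 1 + 0 + 0 = 1  — reached 1.

3-happy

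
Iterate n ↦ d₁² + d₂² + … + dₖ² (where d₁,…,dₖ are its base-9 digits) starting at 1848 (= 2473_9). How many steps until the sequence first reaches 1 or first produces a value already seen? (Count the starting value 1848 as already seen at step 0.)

7

1848 = (2,4,7,3)_9 → 2² + 4² + 7² + 3² = 78
78 = (8,6)_9 → 8² + 6² = 100
100 = (1,2,1)_9 → 1² + 2² + 1² = 6
6 = (6)_9 → 6² = 36
36 = (4,0)_9 → 4² + 0² = 16
16 = (1,7)_9 → 1² + 7² = 50
50 = (5,5)_9 → 5² + 5² = 50  — 50 repeats.
That took 7 steps.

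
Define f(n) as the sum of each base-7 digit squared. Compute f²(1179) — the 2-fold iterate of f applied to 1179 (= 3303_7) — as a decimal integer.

45

1179 = (3,3,0,3)_7 → 3² + 3² + 0² + 3² = 9 + 9 + 0 + 9 = 27
27 = (3,6)_7 → 3² + 6² = 9 + 36 = 45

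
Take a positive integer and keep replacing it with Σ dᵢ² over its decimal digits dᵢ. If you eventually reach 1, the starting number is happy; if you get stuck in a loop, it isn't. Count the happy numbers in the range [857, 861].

857: 857 → 138 → 74 → 65 → 61 → 37 → 58 → 89 → 145 → 42 → 20 → 4 → 16 → 37  — not happy
858: 858 → 153 → 35 → 34 → 25 → 29 → 85 → 89 → 145 → 42 → 20 → 4 → 16 → 37 → 58 → 89  — not happy
859: 859 → 170 → 50 → 25 → 29 → 85 → 89 → 145 → 42 → 20 → 4 → 16 → 37 → 58 → 89  — not happy
860: 860 → 100 → 1  — happy
861: 861 → 101 → 2 → 4 → 16 → 37 → 58 → 89 → 145 → 42 → 20 → 4  — not happy
happy: 860

1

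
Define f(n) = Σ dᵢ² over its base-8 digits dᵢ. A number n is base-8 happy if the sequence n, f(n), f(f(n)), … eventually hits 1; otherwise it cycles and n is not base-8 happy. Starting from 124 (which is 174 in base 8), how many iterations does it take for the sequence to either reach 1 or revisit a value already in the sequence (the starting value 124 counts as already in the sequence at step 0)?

5

124 = (1,7,4)_8 → 66
66 = (1,0,2)_8 → 5
5 = (5)_8 → 25
25 = (3,1)_8 → 10
10 = (1,2)_8 → 5  — 5 repeats.
That took 5 steps.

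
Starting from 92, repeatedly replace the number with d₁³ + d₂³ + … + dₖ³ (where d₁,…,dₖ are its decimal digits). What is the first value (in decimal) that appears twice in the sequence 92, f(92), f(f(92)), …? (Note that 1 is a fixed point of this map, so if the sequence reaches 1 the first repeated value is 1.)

371

92 → 737
737 → 713
713 → 371
371 → 371  — 371 already appeared earlier.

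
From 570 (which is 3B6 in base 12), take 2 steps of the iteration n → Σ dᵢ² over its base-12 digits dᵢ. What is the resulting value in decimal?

102

570 = (3,11,6)_12 → 3² + 11² + 6² = 9 + 121 + 36 = 166
166 = (1,1,10)_12 → 1² + 1² + 10² = 1 + 1 + 100 = 102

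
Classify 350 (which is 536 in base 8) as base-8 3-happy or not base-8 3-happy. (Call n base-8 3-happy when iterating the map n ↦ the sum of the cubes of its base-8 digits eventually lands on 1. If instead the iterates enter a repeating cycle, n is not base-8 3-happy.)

350 = (5,3,6)_8 → 5³ + 3³ + 6³ = 125 + 27 + 216 = 368
368 = (5,6,0)_8 → 5³ + 6³ + 0³ = 125 + 216 + 0 = 341
341 = (5,2,5)_8 → 5³ + 2³ + 5³ = 125 + 8 + 125 = 258
258 = (4,0,2)_8 → 4³ + 0³ + 2³ = 64 + 0 + 8 = 72
72 = (1,1,0)_8 → 1³ + 1³ + 0³ = 1 + 1 + 0 = 2
2 = (2)_8 → 2³ = 8
8 = (1,0)_8 → 1³ + 0³ = 1 + 0 = 1  — reached 1.

base-8 3-happy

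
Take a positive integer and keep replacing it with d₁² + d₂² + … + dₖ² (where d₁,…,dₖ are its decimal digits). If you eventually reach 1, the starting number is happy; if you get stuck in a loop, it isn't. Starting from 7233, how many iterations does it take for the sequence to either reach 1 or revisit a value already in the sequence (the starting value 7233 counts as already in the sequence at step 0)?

14

7233 → 7² + 2² + 3² + 3² = 71
71 → 7² + 1² = 50
50 → 5² + 0² = 25
25 → 2² + 5² = 29
29 → 2² + 9² = 85
85 → 8² + 5² = 89
89 → 8² + 9² = 145
145 → 1² + 4² + 5² = 42
42 → 4² + 2² = 20
20 → 2² + 0² = 4
4 → 4² = 16
16 → 1² + 6² = 37
37 → 3² + 7² = 58
58 → 5² + 8² = 89  — 89 repeats.
That took 14 steps.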